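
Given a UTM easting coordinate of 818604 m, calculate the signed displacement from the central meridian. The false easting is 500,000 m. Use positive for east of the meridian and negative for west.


displacement = 818604 - 500000 = 318604 m

318604 m


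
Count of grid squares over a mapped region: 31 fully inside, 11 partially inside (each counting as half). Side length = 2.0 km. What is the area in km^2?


effective squares = 31 + 11 * 0.5 = 36.5
area = 36.5 * 4.0 = 146.0 km^2

146.0 km^2


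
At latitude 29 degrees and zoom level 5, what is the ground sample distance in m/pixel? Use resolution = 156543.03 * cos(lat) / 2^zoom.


res = 156543.03 * cos(29) / 2^5 = 156543.03 * 0.87461971 / 32 = 4278.61 m/pixel

4278.61 m/pixel


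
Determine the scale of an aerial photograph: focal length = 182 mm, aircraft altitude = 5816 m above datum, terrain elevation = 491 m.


scale = f / (H - h) = 182 mm / 5325 m = 182 / 5325000 = 1:29258

1:29258


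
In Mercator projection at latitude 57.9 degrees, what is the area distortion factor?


area_distortion = 1/cos^2(57.9) = 3.541

3.541


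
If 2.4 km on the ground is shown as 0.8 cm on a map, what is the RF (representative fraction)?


ground = 2.4 km = 240000 cm; RF denominator = ground / map = 240000 / 0.8 = 300000; RF = 1:300000

1:300000


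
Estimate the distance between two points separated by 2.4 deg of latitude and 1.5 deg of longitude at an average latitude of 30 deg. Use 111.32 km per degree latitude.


dlat_km = 2.4 * 111.32 = 267.168
dlon_km = 1.5 * 111.32 * cos(30) ≈ 144.609
dist = sqrt(267.168^2 + 144.609^2) ≈ 303.8 km

303.8 km


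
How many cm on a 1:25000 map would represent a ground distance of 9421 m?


map_cm = 9421 * 100 / 25000 = 37.684 cm ≈ 37.68 cm

37.68 cm


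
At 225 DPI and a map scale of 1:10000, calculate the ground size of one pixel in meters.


pixel_cm = 2.54 / 225 ≈ 0.011289 cm
ground = pixel_cm * 10000 / 100 = 2.54 * 10000 / (225 * 100) = 25400 / 22500 ≈ 1.13 m

1.13 m


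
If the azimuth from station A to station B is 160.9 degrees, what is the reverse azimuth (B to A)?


back azimuth = (160.9 + 180) mod 360 = 340.9 degrees

340.9 degrees


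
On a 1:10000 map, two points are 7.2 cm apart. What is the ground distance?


ground = 7.2 cm * 10000 / 100 = 720.0 m

720.0 m


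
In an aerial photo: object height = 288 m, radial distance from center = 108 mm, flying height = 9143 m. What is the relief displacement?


d = h * r / H = 288 * 108 / 9143 = 3.4 mm

3.4 mm


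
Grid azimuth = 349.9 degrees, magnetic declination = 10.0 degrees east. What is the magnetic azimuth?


magnetic azimuth = grid azimuth - declination (east +ve)
mag_az = 349.9 - 10.0 = 339.9 degrees

339.9 degrees


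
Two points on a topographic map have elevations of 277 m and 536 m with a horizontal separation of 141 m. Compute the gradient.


gradient = (536 - 277) / 141 = 259 / 141 = 1.8369

1.8369


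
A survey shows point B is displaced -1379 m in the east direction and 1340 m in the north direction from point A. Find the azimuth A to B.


az = atan2(-1379, 1340) = -45.8 deg
adjusted to 0-360: 314.2 degrees

314.2 degrees


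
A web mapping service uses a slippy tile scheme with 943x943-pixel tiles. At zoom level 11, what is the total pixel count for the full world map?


tiles per axis = 2^11 = 2048
total tiles = 2048^2 = 4194304
pixels per axis = 2048 * 943 = 1931264
total pixels = 1931264^2 = 3729780637696

3729780637696 pixels


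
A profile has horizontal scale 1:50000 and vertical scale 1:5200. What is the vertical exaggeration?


VE = horizontal_scale / vertical_scale = 50000 / 5200 ≈ 9.6

9.6x


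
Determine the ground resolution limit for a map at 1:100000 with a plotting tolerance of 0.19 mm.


ground = 0.19 mm * 100000 / 1000 = 19.0 m

19.0 m


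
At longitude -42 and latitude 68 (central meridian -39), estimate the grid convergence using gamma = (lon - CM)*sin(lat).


gamma = (-42 - -39) * sin(68) = -3 * 0.927184 = -2.782 degrees

-2.782 degrees


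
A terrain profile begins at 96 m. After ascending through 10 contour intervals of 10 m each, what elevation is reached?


elevation = 96 + 10 * 10 = 196 m

196 m


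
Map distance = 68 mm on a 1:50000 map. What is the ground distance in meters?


ground = 68 mm * 50000 / 1000 = 3400.0 m

3400.0 m


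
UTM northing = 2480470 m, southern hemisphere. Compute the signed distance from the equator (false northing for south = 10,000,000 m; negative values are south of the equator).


For southern: actual = 2480470 - 10000000 = -7519530 m

-7519530 m


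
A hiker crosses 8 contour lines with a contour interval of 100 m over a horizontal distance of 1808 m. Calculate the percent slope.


elevation change = 8 * 100 = 800 m
slope = 800 / 1808 * 100 = 44.2%

44.2%


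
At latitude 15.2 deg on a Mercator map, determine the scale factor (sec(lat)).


SF = 1 / cos(15.2) = 1 / 0.965016 = 1.036

1.036


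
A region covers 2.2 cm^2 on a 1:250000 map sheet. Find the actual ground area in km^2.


ground_area = 2.2 * (250000/100)^2 = 13750000.0 m^2 = 13.75 km^2

13.75 km^2


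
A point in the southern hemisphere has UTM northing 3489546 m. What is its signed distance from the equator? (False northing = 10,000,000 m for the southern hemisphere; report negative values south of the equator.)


For southern: actual = 3489546 - 10000000 = -6510454 m

-6510454 m


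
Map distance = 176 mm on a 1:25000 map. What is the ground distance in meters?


ground = 176 mm * 25000 / 1000 = 4400.0 m

4400.0 m


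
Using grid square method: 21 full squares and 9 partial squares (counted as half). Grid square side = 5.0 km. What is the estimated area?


effective squares = 21 + 9 * 0.5 = 25.5
area = 25.5 * 25.0 = 637.5 km^2

637.5 km^2


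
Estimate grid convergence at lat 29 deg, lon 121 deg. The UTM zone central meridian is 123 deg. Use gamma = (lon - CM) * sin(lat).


gamma = (121 - 123) * sin(29) = -2 * 0.48481 = -0.97 degrees

-0.97 degrees


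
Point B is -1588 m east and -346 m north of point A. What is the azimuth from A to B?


az = atan2(-1588, -346) = -102.3 deg
adjusted to 0-360: 257.7 degrees

257.7 degrees


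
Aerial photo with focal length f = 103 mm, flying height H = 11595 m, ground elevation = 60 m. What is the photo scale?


scale = f / (H - h) = 103 mm / 11535 m = 103 / 11535000 = 1:111990

1:111990


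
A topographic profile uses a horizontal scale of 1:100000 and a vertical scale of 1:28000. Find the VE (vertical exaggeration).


VE = horizontal_scale / vertical_scale = 100000 / 28000 ≈ 3.6

3.6x


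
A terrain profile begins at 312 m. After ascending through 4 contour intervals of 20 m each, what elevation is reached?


elevation = 312 + 4 * 20 = 392 m

392 m


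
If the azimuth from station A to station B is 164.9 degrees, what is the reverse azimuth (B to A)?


back azimuth = (164.9 + 180) mod 360 = 344.9 degrees

344.9 degrees


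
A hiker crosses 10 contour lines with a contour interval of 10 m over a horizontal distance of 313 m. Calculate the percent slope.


elevation change = 10 * 10 = 100 m
slope = 100 / 313 * 100 = 31.9%

31.9%


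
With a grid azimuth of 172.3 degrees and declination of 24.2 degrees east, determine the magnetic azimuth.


magnetic azimuth = grid azimuth - declination (east +ve)
mag_az = 172.3 - 24.2 = 148.1 degrees

148.1 degrees


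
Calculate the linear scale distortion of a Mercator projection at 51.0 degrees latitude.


SF = 1 / cos(51.0) = 1 / 0.62932 = 1.589

1.589


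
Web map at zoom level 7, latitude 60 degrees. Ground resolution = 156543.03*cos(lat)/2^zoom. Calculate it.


res = 156543.03 * cos(60) / 2^7 = 156543.03 * 0.5 / 128 = 611.5 m/pixel

611.5 m/pixel


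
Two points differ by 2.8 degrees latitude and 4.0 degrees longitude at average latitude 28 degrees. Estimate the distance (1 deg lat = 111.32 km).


dlat_km = 2.8 * 111.32 = 311.696
dlon_km = 4.0 * 111.32 * cos(28) ≈ 393.159
dist = sqrt(311.696^2 + 393.159^2) ≈ 501.7 km

501.7 km


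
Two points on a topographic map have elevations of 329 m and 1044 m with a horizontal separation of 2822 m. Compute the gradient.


gradient = (1044 - 329) / 2822 = 715 / 2822 = 0.2534

0.2534


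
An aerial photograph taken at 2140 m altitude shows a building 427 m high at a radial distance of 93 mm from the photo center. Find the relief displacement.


d = h * r / H = 427 * 93 / 2140 = 18.56 mm

18.56 mm


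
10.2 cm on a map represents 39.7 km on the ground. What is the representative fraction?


ground = 39.7 km = 3970000 cm; RF denominator = ground / map = 3970000 / 10.2 ≈ 389216; RF = 1:389216

1:389216


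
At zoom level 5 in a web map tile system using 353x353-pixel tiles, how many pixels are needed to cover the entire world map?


tiles per axis = 2^5 = 32
total tiles = 32^2 = 1024
pixels per axis = 32 * 353 = 11296
total pixels = 11296^2 = 127599616

127599616 pixels


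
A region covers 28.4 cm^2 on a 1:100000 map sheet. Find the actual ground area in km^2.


ground_area = 28.4 * (100000/100)^2 = 28400000.0 m^2 = 28.4 km^2

28.4 km^2


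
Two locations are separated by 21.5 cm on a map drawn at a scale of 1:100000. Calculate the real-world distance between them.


ground = 21.5 cm * 100000 / 100 = 21500.0 m = 21.5 km

21.5 km


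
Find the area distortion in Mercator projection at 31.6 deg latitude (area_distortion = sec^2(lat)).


area_distortion = 1/cos^2(31.6) = 1.378

1.378


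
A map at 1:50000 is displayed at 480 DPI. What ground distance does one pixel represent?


pixel_cm = 2.54 / 480 ≈ 0.005292 cm
ground = pixel_cm * 50000 / 100 = 2.54 * 50000 / (480 * 100) = 127000 / 48000 ≈ 2.65 m

2.65 m


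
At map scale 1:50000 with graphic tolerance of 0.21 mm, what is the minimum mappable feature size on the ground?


ground = 0.21 mm * 50000 / 1000 = 10.5 m

10.5 m


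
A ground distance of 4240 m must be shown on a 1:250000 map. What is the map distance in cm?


map_cm = 4240 * 100 / 250000 = 1.696 cm ≈ 1.7 cm

1.7 cm


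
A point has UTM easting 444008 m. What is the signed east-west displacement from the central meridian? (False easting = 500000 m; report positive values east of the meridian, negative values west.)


displacement = 444008 - 500000 = -55992 m

-55992 m


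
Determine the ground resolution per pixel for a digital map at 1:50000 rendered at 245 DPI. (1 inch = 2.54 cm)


pixel_cm = 2.54 / 245 ≈ 0.010367 cm
ground = pixel_cm * 50000 / 100 = 2.54 * 50000 / (245 * 100) = 127000 / 24500 ≈ 5.18 m

5.18 m


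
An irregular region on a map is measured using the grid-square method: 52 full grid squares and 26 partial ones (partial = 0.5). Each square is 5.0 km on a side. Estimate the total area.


effective squares = 52 + 26 * 0.5 = 65.0
area = 65.0 * 25.0 = 1625.0 km^2

1625.0 km^2


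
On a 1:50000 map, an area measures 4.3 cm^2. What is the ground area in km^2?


ground_area = 4.3 * (50000/100)^2 = 1075000.0 m^2 = 1.075 km^2

1.075 km^2


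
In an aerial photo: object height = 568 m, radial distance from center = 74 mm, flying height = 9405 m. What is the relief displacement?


d = h * r / H = 568 * 74 / 9405 = 4.47 mm

4.47 mm


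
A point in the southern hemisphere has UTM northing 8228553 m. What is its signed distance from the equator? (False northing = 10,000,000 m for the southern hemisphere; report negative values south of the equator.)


For southern: actual = 8228553 - 10000000 = -1771447 m

-1771447 m


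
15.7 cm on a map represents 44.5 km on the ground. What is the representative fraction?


ground = 44.5 km = 4450000 cm; RF denominator = ground / map = 4450000 / 15.7 ≈ 283439; RF = 1:283439

1:283439


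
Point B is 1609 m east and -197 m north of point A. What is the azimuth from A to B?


az = atan2(1609, -197) = 97.0 deg
adjusted to 0-360: 97.0 degrees

97.0 degrees


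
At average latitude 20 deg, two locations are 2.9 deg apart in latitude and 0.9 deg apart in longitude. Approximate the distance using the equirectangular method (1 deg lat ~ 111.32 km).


dlat_km = 2.9 * 111.32 = 322.828
dlon_km = 0.9 * 111.32 * cos(20) ≈ 94.146
dist = sqrt(322.828^2 + 94.146^2) ≈ 336.3 km

336.3 km


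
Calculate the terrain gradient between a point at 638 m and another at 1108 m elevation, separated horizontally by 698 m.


gradient = (1108 - 638) / 698 = 470 / 698 = 0.6734

0.6734


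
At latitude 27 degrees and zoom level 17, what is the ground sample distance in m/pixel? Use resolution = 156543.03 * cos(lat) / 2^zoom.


res = 156543.03 * cos(27) / 2^17 = 156543.03 * 0.89100652 / 131072 = 1.06 m/pixel

1.06 m/pixel


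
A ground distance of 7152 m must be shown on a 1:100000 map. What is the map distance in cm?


map_cm = 7152 * 100 / 100000 = 7.152 cm ≈ 7.15 cm

7.15 cm


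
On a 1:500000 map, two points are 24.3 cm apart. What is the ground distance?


ground = 24.3 cm * 500000 / 100 = 121500.0 m = 121.5 km

121.5 km


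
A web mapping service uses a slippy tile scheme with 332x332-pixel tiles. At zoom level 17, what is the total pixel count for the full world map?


tiles per axis = 2^17 = 131072
total tiles = 131072^2 = 17179869184
pixels per axis = 131072 * 332 = 43515904
total pixels = 43515904^2 = 1893633900937216

1893633900937216 pixels


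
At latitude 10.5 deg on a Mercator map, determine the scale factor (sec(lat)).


SF = 1 / cos(10.5) = 1 / 0.983255 = 1.017

1.017


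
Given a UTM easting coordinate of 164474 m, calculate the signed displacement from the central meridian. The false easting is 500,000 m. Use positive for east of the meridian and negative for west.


displacement = 164474 - 500000 = -335526 m

-335526 m


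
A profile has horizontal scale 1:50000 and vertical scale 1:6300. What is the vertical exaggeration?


VE = horizontal_scale / vertical_scale = 50000 / 6300 ≈ 7.9

7.9x


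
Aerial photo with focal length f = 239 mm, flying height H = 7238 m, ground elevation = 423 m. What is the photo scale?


scale = f / (H - h) = 239 mm / 6815 m = 239 / 6815000 = 1:28515

1:28515


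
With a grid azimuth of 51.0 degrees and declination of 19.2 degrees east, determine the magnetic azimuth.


magnetic azimuth = grid azimuth - declination (east +ve)
mag_az = 51.0 - 19.2 = 31.8 degrees

31.8 degrees


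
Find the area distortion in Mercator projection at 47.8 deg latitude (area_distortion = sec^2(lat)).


area_distortion = 1/cos^2(47.8) = 2.216

2.216


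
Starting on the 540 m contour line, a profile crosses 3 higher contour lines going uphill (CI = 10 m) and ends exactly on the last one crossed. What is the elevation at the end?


elevation = 540 + 3 * 10 = 570 m

570 m


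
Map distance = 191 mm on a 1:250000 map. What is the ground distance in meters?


ground = 191 mm * 250000 / 1000 = 47750.0 m

47750.0 m


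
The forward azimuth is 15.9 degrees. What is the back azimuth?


back azimuth = (15.9 + 180) mod 360 = 195.9 degrees

195.9 degrees


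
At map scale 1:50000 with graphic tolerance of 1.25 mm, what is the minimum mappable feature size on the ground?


ground = 1.25 mm * 50000 / 1000 = 62.5 m

62.5 m


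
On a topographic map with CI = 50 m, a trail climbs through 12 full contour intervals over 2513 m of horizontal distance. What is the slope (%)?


elevation change = 12 * 50 = 600 m
slope = 600 / 2513 * 100 = 23.9%

23.9%


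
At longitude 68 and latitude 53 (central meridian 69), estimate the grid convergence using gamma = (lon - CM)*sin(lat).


gamma = (68 - 69) * sin(53) = -1 * 0.798636 = -0.799 degrees

-0.799 degrees


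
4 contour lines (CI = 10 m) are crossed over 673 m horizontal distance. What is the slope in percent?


elevation change = 4 * 10 = 40 m
slope = 40 / 673 * 100 = 5.9%

5.9%


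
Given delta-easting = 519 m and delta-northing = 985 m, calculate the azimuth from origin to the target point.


az = atan2(519, 985) = 27.8 deg
adjusted to 0-360: 27.8 degrees

27.8 degrees


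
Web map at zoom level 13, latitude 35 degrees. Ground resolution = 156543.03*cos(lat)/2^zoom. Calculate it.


res = 156543.03 * cos(35) / 2^13 = 156543.03 * 0.81915204 / 8192 = 15.65 m/pixel

15.65 m/pixel


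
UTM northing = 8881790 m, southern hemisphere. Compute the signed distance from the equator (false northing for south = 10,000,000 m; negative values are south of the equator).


For southern: actual = 8881790 - 10000000 = -1118210 m

-1118210 m


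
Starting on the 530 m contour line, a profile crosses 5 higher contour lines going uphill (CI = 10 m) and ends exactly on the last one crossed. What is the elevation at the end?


elevation = 530 + 5 * 10 = 580 m

580 m


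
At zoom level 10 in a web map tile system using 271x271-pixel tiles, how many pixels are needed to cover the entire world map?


tiles per axis = 2^10 = 1024
total tiles = 1024^2 = 1048576
pixels per axis = 1024 * 271 = 277504
total pixels = 277504^2 = 77008470016

77008470016 pixels


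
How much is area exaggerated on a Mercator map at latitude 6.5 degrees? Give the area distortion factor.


area_distortion = 1/cos^2(6.5) = 1.013

1.013


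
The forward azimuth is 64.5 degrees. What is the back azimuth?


back azimuth = (64.5 + 180) mod 360 = 244.5 degrees

244.5 degrees


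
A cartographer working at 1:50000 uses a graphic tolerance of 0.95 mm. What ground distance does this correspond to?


ground = 0.95 mm * 50000 / 1000 = 47.5 m

47.5 m


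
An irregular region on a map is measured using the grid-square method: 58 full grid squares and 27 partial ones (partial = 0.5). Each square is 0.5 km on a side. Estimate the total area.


effective squares = 58 + 27 * 0.5 = 71.5
area = 71.5 * 0.25 = 17.875 km^2

17.875 km^2


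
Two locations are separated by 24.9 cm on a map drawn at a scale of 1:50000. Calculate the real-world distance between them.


ground = 24.9 cm * 50000 / 100 = 12450.0 m = 12.45 km

12.45 km


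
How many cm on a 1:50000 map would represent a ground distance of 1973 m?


map_cm = 1973 * 100 / 50000 = 3.946 cm ≈ 3.95 cm

3.95 cm


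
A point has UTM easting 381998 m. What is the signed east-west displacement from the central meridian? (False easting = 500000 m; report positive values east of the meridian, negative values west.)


displacement = 381998 - 500000 = -118002 m

-118002 m


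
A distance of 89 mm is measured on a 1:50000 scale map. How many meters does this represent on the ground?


ground = 89 mm * 50000 / 1000 = 4450.0 m

4450.0 m


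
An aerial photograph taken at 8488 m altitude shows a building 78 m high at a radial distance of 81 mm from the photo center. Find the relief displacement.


d = h * r / H = 78 * 81 / 8488 = 0.74 mm

0.74 mm


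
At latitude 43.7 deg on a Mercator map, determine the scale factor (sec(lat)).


SF = 1 / cos(43.7) = 1 / 0.722967 = 1.383

1.383


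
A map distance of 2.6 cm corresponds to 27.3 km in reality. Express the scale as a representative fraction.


ground = 27.3 km = 2730000 cm; RF denominator = ground / map = 2730000 / 2.6 = 1050000; RF = 1:1050000

1:1050000


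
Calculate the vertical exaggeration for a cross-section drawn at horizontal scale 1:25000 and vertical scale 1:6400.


VE = horizontal_scale / vertical_scale = 25000 / 6400 = 3.90625 ≈ 3.9

3.9x


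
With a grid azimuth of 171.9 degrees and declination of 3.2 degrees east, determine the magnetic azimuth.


magnetic azimuth = grid azimuth - declination (east +ve)
mag_az = 171.9 - 3.2 = 168.7 degrees

168.7 degrees


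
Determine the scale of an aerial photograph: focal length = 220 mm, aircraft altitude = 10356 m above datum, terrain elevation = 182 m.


scale = f / (H - h) = 220 mm / 10174 m = 220 / 10174000 = 1:46245

1:46245


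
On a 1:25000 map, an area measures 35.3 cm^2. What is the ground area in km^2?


ground_area = 35.3 * (25000/100)^2 = 2206250.0 m^2 = 2.20625 km^2 ≈ 2.206 km^2

2.206 km^2


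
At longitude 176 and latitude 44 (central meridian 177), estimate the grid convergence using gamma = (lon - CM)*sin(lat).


gamma = (176 - 177) * sin(44) = -1 * 0.694658 = -0.695 degrees

-0.695 degrees


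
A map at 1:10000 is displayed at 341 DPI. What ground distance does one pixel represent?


pixel_cm = 2.54 / 341 ≈ 0.007449 cm
ground = pixel_cm * 10000 / 100 = 2.54 * 10000 / (341 * 100) = 25400 / 34100 ≈ 0.74 m

0.74 m


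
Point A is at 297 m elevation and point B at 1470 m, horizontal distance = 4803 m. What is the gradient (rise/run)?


gradient = (1470 - 297) / 4803 = 1173 / 4803 = 0.2442

0.2442


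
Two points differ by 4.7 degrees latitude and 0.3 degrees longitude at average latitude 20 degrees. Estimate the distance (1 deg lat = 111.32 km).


dlat_km = 4.7 * 111.32 = 523.204
dlon_km = 0.3 * 111.32 * cos(20) ≈ 31.382
dist = sqrt(523.204^2 + 31.382^2) ≈ 524.1 km

524.1 km


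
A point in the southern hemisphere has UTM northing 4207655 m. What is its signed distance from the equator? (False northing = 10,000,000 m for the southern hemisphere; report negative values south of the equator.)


For southern: actual = 4207655 - 10000000 = -5792345 m

-5792345 m


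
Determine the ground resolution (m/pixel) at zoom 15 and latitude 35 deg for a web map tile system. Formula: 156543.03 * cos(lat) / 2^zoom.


res = 156543.03 * cos(35) / 2^15 = 156543.03 * 0.81915204 / 32768 = 3.91 m/pixel

3.91 m/pixel


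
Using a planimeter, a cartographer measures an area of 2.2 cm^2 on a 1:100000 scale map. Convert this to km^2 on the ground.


ground_area = 2.2 * (100000/100)^2 = 2200000.0 m^2 = 2.2 km^2

2.2 km^2


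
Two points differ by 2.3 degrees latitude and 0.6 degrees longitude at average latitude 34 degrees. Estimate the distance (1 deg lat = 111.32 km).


dlat_km = 2.3 * 111.32 = 256.036
dlon_km = 0.6 * 111.32 * cos(34) ≈ 55.373
dist = sqrt(256.036^2 + 55.373^2) ≈ 262.0 km

262.0 km


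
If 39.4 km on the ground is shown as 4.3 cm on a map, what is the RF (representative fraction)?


ground = 39.4 km = 3940000 cm; RF denominator = ground / map = 3940000 / 4.3 ≈ 916279; RF = 1:916279

1:916279


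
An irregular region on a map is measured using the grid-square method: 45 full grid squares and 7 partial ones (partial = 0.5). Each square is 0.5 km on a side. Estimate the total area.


effective squares = 45 + 7 * 0.5 = 48.5
area = 48.5 * 0.25 = 12.125 km^2

12.125 km^2


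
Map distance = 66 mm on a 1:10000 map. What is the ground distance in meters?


ground = 66 mm * 10000 / 1000 = 660.0 m

660.0 m


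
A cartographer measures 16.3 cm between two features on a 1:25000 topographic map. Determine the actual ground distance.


ground = 16.3 cm * 25000 / 100 = 4075.0 m = 4.075 km

4.075 km


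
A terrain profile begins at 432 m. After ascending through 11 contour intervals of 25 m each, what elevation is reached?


elevation = 432 + 11 * 25 = 707 m

707 m


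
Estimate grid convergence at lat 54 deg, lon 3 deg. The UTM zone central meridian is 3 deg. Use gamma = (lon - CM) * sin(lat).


gamma = (3 - 3) * sin(54) = 0 * 0.809017 = 0.0 degrees

0.0 degrees


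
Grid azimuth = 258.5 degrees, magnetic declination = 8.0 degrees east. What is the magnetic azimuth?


magnetic azimuth = grid azimuth - declination (east +ve)
mag_az = 258.5 - 8.0 = 250.5 degrees

250.5 degrees


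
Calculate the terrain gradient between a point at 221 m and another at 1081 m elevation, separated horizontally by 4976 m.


gradient = (1081 - 221) / 4976 = 860 / 4976 = 0.1728

0.1728


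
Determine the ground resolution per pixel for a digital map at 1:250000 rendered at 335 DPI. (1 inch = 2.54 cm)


pixel_cm = 2.54 / 335 ≈ 0.007582 cm
ground = pixel_cm * 250000 / 100 = 2.54 * 250000 / (335 * 100) = 635000 / 33500 ≈ 18.96 m

18.96 m


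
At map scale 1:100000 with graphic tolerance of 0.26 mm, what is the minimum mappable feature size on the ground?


ground = 0.26 mm * 100000 / 1000 = 26.0 m

26.0 m


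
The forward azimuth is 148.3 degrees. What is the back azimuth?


back azimuth = (148.3 + 180) mod 360 = 328.3 degrees

328.3 degrees


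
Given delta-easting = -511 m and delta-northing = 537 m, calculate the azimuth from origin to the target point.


az = atan2(-511, 537) = -43.6 deg
adjusted to 0-360: 316.4 degrees

316.4 degrees


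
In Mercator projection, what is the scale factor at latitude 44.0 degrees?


SF = 1 / cos(44.0) = 1 / 0.71934 = 1.39

1.39


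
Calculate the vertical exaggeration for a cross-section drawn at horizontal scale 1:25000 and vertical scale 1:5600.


VE = horizontal_scale / vertical_scale = 25000 / 5600 ≈ 4.5

4.5x


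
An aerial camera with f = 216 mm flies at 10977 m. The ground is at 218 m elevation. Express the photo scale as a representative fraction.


scale = f / (H - h) = 216 mm / 10759 m = 216 / 10759000 = 1:49810

1:49810


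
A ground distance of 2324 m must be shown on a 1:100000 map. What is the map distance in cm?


map_cm = 2324 * 100 / 100000 = 2.324 cm ≈ 2.32 cm

2.32 cm


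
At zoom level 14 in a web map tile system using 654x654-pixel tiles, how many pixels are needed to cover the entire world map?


tiles per axis = 2^14 = 16384
total tiles = 16384^2 = 268435456
pixels per axis = 16384 * 654 = 10715136
total pixels = 10715136^2 = 114814139498496

114814139498496 pixels


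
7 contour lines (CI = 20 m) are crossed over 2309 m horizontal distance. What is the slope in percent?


elevation change = 7 * 20 = 140 m
slope = 140 / 2309 * 100 = 6.1%

6.1%


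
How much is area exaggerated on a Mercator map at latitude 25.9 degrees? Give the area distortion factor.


area_distortion = 1/cos^2(25.9) = 1.236

1.236


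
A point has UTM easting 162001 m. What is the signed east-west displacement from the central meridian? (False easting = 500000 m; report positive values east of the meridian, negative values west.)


displacement = 162001 - 500000 = -337999 m

-337999 m


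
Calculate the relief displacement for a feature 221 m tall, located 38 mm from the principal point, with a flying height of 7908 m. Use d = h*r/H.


d = h * r / H = 221 * 38 / 7908 = 1.06 mm

1.06 mm


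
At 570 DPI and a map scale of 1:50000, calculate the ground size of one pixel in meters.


pixel_cm = 2.54 / 570 ≈ 0.004456 cm
ground = pixel_cm * 50000 / 100 = 2.54 * 50000 / (570 * 100) = 127000 / 57000 ≈ 2.23 m

2.23 m


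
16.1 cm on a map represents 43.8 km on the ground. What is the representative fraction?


ground = 43.8 km = 4380000 cm; RF denominator = ground / map = 4380000 / 16.1 ≈ 272050; RF = 1:272050

1:272050


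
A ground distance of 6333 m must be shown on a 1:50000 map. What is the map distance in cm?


map_cm = 6333 * 100 / 50000 = 12.666 cm ≈ 12.67 cm

12.67 cm


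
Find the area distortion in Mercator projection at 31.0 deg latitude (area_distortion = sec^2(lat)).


area_distortion = 1/cos^2(31.0) = 1.361

1.361


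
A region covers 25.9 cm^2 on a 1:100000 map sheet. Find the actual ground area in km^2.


ground_area = 25.9 * (100000/100)^2 = 25900000.0 m^2 = 25.9 km^2

25.9 km^2


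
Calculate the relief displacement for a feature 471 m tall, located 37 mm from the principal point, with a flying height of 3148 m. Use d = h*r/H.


d = h * r / H = 471 * 37 / 3148 = 5.54 mm

5.54 mm


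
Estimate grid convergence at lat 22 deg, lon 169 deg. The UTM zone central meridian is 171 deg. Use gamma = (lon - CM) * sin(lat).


gamma = (169 - 171) * sin(22) = -2 * 0.374607 = -0.749 degrees

-0.749 degrees


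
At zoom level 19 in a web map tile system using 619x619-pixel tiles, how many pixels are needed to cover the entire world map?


tiles per axis = 2^19 = 524288
total tiles = 524288^2 = 274877906944
pixels per axis = 524288 * 619 = 324534272
total pixels = 324534272^2 = 105322493702569984

105322493702569984 pixels


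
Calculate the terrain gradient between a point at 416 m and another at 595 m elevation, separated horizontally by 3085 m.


gradient = (595 - 416) / 3085 = 179 / 3085 = 0.058

0.058


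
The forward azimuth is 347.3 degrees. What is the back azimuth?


back azimuth = (347.3 + 180) mod 360 = 167.3 degrees

167.3 degrees


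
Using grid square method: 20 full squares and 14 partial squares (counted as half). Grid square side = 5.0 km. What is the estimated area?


effective squares = 20 + 14 * 0.5 = 27.0
area = 27.0 * 25.0 = 675.0 km^2

675.0 km^2


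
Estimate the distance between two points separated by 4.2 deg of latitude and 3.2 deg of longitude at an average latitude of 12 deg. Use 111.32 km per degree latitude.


dlat_km = 4.2 * 111.32 = 467.544
dlon_km = 3.2 * 111.32 * cos(12) ≈ 348.44
dist = sqrt(467.544^2 + 348.44^2) ≈ 583.1 km

583.1 km


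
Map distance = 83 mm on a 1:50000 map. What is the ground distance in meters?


ground = 83 mm * 50000 / 1000 = 4150.0 m

4150.0 m


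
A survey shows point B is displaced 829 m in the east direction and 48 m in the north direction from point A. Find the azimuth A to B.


az = atan2(829, 48) = 86.7 deg
adjusted to 0-360: 86.7 degrees

86.7 degrees


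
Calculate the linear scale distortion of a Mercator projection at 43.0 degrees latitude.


SF = 1 / cos(43.0) = 1 / 0.731354 = 1.367

1.367


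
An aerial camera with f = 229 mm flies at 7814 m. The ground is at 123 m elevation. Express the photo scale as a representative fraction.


scale = f / (H - h) = 229 mm / 7691 m = 229 / 7691000 = 1:33585

1:33585


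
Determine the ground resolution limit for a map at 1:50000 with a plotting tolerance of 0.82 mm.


ground = 0.82 mm * 50000 / 1000 = 41.0 m

41.0 m


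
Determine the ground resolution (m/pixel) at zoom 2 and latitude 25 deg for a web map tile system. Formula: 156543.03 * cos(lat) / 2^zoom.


res = 156543.03 * cos(25) / 2^2 = 156543.03 * 0.90630779 / 4 = 35469.04 m/pixel

35469.04 m/pixel


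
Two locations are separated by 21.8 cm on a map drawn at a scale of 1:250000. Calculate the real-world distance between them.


ground = 21.8 cm * 250000 / 100 = 54500.0 m = 54.5 km

54.5 km


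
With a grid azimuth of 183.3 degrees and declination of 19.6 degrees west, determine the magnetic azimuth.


magnetic azimuth = grid azimuth - declination (east +ve)
mag_az = 183.3 - -19.6 = 202.9 degrees

202.9 degrees


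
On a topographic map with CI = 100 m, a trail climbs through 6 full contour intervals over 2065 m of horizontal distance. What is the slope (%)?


elevation change = 6 * 100 = 600 m
slope = 600 / 2065 * 100 = 29.1%

29.1%


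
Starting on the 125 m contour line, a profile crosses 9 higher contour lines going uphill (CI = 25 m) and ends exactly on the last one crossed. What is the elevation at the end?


elevation = 125 + 9 * 25 = 350 m

350 m


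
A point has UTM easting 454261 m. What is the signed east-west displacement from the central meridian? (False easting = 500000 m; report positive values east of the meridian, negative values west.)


displacement = 454261 - 500000 = -45739 m

-45739 m


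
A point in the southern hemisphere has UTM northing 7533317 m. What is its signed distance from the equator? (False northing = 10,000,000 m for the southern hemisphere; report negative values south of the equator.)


For southern: actual = 7533317 - 10000000 = -2466683 m

-2466683 m


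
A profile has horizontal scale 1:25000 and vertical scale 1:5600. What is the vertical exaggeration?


VE = horizontal_scale / vertical_scale = 25000 / 5600 ≈ 4.5

4.5x


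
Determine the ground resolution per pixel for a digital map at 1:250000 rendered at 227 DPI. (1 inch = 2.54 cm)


pixel_cm = 2.54 / 227 ≈ 0.011189 cm
ground = pixel_cm * 250000 / 100 = 2.54 * 250000 / (227 * 100) = 635000 / 22700 ≈ 27.97 m

27.97 m


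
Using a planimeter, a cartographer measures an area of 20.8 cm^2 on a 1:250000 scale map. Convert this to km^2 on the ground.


ground_area = 20.8 * (250000/100)^2 = 130000000.0 m^2 = 130.0 km^2

130.0 km^2


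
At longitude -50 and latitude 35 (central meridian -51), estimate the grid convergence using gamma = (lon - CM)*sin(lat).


gamma = (-50 - -51) * sin(35) = 1 * 0.573576 = 0.574 degrees

0.574 degrees


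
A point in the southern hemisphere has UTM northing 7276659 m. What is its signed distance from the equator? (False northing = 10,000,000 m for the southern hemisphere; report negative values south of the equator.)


For southern: actual = 7276659 - 10000000 = -2723341 m

-2723341 m


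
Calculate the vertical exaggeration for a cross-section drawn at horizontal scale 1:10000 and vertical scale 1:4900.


VE = horizontal_scale / vertical_scale = 10000 / 4900 ≈ 2.0

2.0x


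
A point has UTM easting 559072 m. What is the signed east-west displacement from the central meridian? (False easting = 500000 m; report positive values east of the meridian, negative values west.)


displacement = 559072 - 500000 = 59072 m

59072 m


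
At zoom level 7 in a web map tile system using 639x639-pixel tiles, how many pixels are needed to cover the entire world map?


tiles per axis = 2^7 = 128
total tiles = 128^2 = 16384
pixels per axis = 128 * 639 = 81792
total pixels = 81792^2 = 6689931264

6689931264 pixels


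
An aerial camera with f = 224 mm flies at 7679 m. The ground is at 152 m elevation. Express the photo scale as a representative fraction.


scale = f / (H - h) = 224 mm / 7527 m = 224 / 7527000 = 1:33603

1:33603


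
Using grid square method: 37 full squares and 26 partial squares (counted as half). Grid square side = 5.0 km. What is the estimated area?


effective squares = 37 + 26 * 0.5 = 50.0
area = 50.0 * 25.0 = 1250.0 km^2

1250.0 km^2


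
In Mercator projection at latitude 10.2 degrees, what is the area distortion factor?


area_distortion = 1/cos^2(10.2) = 1.032

1.032


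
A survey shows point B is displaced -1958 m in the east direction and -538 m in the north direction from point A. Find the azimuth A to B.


az = atan2(-1958, -538) = -105.4 deg
adjusted to 0-360: 254.6 degrees

254.6 degrees


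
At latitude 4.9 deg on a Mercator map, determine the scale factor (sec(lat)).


SF = 1 / cos(4.9) = 1 / 0.996345 = 1.004

1.004


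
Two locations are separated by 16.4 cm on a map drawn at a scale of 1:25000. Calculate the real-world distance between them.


ground = 16.4 cm * 25000 / 100 = 4100.0 m = 4.1 km

4.1 km


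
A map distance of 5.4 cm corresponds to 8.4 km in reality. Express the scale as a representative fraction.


ground = 8.4 km = 840000 cm; RF denominator = ground / map = 840000 / 5.4 ≈ 155556; RF = 1:155556

1:155556


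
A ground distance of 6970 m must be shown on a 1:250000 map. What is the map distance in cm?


map_cm = 6970 * 100 / 250000 = 2.788 cm ≈ 2.79 cm

2.79 cm


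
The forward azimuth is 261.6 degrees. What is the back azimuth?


back azimuth = (261.6 + 180) mod 360 = 81.6 degrees

81.6 degrees


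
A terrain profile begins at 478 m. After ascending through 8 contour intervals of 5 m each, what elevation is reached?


elevation = 478 + 8 * 5 = 518 m

518 m


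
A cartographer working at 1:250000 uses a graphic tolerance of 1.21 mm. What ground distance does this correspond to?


ground = 1.21 mm * 250000 / 1000 = 302.5 m

302.5 m


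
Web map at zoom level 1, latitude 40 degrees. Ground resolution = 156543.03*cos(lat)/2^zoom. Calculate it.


res = 156543.03 * cos(40) / 2^1 = 156543.03 * 0.76604444 / 2 = 59959.46 m/pixel

59959.46 m/pixel


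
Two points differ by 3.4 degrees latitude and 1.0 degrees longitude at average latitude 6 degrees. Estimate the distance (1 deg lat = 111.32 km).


dlat_km = 3.4 * 111.32 = 378.488
dlon_km = 1.0 * 111.32 * cos(6) ≈ 110.71
dist = sqrt(378.488^2 + 110.71^2) ≈ 394.3 km

394.3 km


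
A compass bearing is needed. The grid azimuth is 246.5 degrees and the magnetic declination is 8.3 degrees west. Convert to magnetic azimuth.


magnetic azimuth = grid azimuth - declination (east +ve)
mag_az = 246.5 - -8.3 = 254.8 degrees

254.8 degrees


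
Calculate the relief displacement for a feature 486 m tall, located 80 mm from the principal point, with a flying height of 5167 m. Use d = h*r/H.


d = h * r / H = 486 * 80 / 5167 = 7.52 mm

7.52 mm


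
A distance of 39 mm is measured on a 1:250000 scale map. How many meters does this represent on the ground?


ground = 39 mm * 250000 / 1000 = 9750.0 m

9750.0 m


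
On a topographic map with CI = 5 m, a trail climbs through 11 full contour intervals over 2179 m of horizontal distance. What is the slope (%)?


elevation change = 11 * 5 = 55 m
slope = 55 / 2179 * 100 = 2.5%

2.5%


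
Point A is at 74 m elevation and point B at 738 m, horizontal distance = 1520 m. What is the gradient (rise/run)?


gradient = (738 - 74) / 1520 = 664 / 1520 = 0.4368

0.4368


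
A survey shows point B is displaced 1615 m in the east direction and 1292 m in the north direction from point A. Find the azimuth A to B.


az = atan2(1615, 1292) = 51.3 deg
adjusted to 0-360: 51.3 degrees

51.3 degrees


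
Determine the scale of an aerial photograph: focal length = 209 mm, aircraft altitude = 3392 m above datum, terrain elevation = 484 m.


scale = f / (H - h) = 209 mm / 2908 m = 209 / 2908000 = 1:13914

1:13914


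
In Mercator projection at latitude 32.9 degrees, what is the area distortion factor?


area_distortion = 1/cos^2(32.9) = 1.419

1.419


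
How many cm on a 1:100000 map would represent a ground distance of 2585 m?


map_cm = 2585 * 100 / 100000 = 2.585 cm ≈ 2.59 cm

2.59 cm


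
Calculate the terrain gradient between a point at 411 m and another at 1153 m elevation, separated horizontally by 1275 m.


gradient = (1153 - 411) / 1275 = 742 / 1275 = 0.582

0.582


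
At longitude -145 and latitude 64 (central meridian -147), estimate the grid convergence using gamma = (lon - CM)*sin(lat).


gamma = (-145 - -147) * sin(64) = 2 * 0.898794 = 1.798 degrees

1.798 degrees


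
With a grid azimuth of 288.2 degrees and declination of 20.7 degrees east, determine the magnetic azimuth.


magnetic azimuth = grid azimuth - declination (east +ve)
mag_az = 288.2 - 20.7 = 267.5 degrees

267.5 degrees


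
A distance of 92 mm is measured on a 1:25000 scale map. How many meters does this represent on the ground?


ground = 92 mm * 25000 / 1000 = 2300.0 m

2300.0 m


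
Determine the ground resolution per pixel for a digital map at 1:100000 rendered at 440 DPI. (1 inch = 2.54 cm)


pixel_cm = 2.54 / 440 ≈ 0.005773 cm
ground = pixel_cm * 100000 / 100 = 2.54 * 100000 / (440 * 100) = 254000 / 44000 ≈ 5.77 m

5.77 m


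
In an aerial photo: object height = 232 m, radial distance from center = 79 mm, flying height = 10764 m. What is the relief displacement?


d = h * r / H = 232 * 79 / 10764 = 1.7 mm

1.7 mm


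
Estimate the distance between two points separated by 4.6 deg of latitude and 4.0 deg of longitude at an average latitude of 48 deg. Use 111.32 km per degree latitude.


dlat_km = 4.6 * 111.32 = 512.072
dlon_km = 4.0 * 111.32 * cos(48) ≈ 297.95
dist = sqrt(512.072^2 + 297.95^2) ≈ 592.4 km

592.4 km


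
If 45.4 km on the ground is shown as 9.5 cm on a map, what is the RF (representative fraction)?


ground = 45.4 km = 4540000 cm; RF denominator = ground / map = 4540000 / 9.5 ≈ 477895; RF = 1:477895

1:477895
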